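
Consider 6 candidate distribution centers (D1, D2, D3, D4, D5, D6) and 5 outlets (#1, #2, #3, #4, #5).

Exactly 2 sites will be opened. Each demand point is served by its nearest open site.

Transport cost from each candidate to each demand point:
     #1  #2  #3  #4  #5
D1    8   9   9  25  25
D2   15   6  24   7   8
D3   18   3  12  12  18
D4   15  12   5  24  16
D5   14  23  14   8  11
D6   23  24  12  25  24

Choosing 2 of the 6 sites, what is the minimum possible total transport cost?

38

Open {D1, D2}.
  #1→D1 8, #2→D2 6, #3→D1 9, #4→D2 7, #5→D2 8  ⇒ total 38.
Compare {D2, D4}: total 41.
Compare {D1, D5}: total 45.
No size-2 selection does better; minimum is 38.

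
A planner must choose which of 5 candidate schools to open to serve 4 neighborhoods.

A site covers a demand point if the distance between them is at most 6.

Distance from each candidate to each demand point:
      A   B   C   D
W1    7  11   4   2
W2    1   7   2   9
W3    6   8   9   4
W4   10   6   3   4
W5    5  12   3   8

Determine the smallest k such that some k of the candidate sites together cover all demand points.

Coverage sets (demand points within 6 of each site):
  W1: {C, D}
  W2: {A, C}
  W3: {A, D}
  W4: {B, C, D}
  W5: {A, C}
No single site covers all 4 demand points.
But {W2, W4} covers everything, so the minimum is 2.

2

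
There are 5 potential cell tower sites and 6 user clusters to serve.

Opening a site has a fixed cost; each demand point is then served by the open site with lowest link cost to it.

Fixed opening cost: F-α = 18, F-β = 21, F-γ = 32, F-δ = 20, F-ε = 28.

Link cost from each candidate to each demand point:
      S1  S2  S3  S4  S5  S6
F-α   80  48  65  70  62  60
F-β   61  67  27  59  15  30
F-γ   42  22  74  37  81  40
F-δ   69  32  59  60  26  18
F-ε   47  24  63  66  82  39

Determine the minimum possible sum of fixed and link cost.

226

Open {F-β, F-γ}: assign each demand point to its cheapest open site.
  S1→F-γ 42, S2→F-γ 22, S3→F-β 27, S4→F-γ 37, S5→F-β 15, S6→F-β 30
  link cost 173, fixed 53 → total 226.
Compare {F-β, F-γ, F-δ}: link cost 161 + fixed 73 = 234.
Compare {F-α, F-β, F-γ}: link cost 173 + fixed 71 = 244.
Compare {F-β, F-ε}: link cost 202 + fixed 49 = 251.
All other subsets cost ≥ 234. Minimum total cost: 226.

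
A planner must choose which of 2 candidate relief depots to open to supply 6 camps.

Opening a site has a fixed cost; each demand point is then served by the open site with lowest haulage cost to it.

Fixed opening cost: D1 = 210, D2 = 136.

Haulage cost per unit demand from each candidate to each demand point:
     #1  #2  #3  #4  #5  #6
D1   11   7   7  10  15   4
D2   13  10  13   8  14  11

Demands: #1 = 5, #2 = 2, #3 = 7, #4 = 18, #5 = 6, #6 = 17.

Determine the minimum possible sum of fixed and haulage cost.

666

Open {D1}: assign each demand point to its cheapest open site.
  #1→D1 5×11=55, #2→D1 2×7=14, #3→D1 7×7=49, #4→D1 18×10=180, #5→D1 6×15=90, #6→D1 17×4=68
  haulage cost 456, fixed 210 → total 666.
Compare {D2}: haulage cost 591 + fixed 136 = 727.
Compare {D1, D2}: haulage cost 414 + fixed 346 = 760.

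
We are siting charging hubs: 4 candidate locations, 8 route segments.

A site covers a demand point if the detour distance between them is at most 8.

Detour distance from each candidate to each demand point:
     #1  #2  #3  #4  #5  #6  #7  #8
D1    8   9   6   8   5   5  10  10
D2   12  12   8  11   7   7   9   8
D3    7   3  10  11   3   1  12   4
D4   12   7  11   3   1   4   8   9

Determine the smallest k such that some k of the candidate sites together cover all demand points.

3

Coverage sets (demand points within 8 of each site):
  D1: {#1, #3, #4, #5, #6}
  D2: {#3, #5, #6, #8}
  D3: {#1, #2, #5, #6, #8}
  D4: {#2, #4, #5, #6, #7}
No 2 sites suffice: every size-2 union leaves at least one demand point uncovered.
But {D1, D2, D4} covers everything, so the minimum is 3.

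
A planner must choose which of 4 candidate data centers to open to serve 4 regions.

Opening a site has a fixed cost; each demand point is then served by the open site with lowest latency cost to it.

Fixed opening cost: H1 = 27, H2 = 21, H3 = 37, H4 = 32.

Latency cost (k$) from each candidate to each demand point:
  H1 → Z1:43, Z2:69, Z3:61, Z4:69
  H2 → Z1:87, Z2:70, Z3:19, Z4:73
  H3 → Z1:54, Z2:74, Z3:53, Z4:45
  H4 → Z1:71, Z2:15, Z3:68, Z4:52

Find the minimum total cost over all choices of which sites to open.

209

Open {H1, H2, H4}: assign each demand point to its cheapest open site.
  Z1→H1 43, Z2→H4 15, Z3→H2 19, Z4→H4 52
  latency cost 129, fixed 80 → total 209.
Compare {H2, H4}: latency cost 157 + fixed 53 = 210.
Compare {H2, H3, H4}: latency cost 133 + fixed 90 = 223.
Compare {H1, H4}: latency cost 171 + fixed 59 = 230.
All other subsets cost ≥ 210. Minimum total cost: 209.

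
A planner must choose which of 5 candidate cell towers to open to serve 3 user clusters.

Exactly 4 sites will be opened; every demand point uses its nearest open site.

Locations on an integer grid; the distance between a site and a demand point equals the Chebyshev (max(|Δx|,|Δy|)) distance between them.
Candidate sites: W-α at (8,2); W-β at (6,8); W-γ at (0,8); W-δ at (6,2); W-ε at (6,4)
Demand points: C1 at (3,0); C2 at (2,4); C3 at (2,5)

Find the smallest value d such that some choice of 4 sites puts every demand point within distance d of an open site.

Open {W-α, W-β, W-γ, W-δ}.
  Farthest demand point is C2 at distance 4 (to W-β); all others are ≤ 4.
With {W-α, W-β, W-γ, W-ε} the worst case is 4.
With {W-α, W-β, W-δ, W-ε} the worst case is 4.
No size-4 selection achieves below 4.

4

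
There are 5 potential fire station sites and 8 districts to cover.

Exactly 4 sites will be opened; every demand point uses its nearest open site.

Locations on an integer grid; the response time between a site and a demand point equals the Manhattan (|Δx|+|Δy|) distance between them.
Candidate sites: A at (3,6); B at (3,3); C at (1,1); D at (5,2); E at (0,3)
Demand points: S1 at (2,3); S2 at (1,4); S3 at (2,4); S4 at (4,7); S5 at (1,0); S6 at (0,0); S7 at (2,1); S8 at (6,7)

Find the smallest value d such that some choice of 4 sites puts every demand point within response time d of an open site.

4

Open {A, B, C, D}.
  Farthest demand point is S8 at response time 4 (to A); all others are ≤ 4.
With {A, B, C, E} the worst case is 4.
With {A, B, D, E} the worst case is 4.
No size-4 selection achieves below 4.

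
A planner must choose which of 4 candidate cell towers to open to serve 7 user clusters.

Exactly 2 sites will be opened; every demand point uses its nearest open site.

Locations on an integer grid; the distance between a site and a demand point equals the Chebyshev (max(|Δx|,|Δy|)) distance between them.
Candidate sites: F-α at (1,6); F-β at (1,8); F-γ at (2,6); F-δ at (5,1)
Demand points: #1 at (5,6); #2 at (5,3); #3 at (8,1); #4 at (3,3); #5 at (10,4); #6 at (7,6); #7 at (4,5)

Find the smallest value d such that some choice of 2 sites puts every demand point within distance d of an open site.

5

Open {F-α, F-δ}.
  Farthest demand point is #5 at distance 5 (to F-δ); all others are ≤ 5.
With {F-β, F-δ} the worst case is 5.
With {F-γ, F-δ} the worst case is 5.
No size-2 selection achieves below 5.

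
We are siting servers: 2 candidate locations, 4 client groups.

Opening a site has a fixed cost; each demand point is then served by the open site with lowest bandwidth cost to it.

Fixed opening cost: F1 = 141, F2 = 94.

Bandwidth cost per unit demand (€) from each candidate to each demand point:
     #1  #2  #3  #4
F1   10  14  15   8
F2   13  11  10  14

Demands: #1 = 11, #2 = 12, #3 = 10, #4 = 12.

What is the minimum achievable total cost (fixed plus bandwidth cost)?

Open {F2}: assign each demand point to its cheapest open site.
  #1→F2 11×13=143, #2→F2 12×11=132, #3→F2 10×10=100, #4→F2 12×14=168
  bandwidth cost 543, fixed 94 → total 637.
Compare {F1}: bandwidth cost 524 + fixed 141 = 665.
Compare {F1, F2}: bandwidth cost 438 + fixed 235 = 673.

637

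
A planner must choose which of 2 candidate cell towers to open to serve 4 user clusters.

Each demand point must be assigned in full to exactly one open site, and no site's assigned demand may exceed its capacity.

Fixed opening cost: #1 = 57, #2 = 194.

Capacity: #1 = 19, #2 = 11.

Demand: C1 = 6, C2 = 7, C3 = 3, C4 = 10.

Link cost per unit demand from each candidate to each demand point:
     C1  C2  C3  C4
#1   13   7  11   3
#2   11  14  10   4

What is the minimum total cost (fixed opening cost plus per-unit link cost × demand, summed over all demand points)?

426

Open {#1, #2}; cheapest assignment that respects the capacities:
  #1 (cap 19, load 17): C2, C4 — cost 7×7 + 10×3 = 79
  #2 (cap 11, load 9): C1, C3 — cost 6×11 + 3×10 = 96
  Shipping 175, fixed 251 → total 426.
  Any other capacity-feasible assignment to {#1, #2} ships for at least 175.
Total demand is 26 and no other set of sites has combined capacity ≥ 26, so {#1, #2} is the only feasible choice of open sites. Minimum: 426.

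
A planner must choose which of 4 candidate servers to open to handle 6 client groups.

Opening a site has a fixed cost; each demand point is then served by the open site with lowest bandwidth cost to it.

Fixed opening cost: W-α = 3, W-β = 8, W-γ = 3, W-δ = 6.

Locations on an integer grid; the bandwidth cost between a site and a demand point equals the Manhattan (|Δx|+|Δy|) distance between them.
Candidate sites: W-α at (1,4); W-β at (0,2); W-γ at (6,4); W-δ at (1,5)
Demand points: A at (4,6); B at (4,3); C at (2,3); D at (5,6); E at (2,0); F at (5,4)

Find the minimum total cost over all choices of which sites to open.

Open {W-α, W-γ}: assign each demand point to its cheapest open site.
  A→W-γ 4, B→W-γ 3, C→W-α 2, D→W-γ 3, E→W-α 5, F→W-γ 1
  bandwidth cost 18, fixed 6 → total 24.
Compare {W-γ}: bandwidth cost 24 + fixed 3 = 27.
Compare {W-α}: bandwidth cost 26 + fixed 3 = 29.
Compare {W-β, W-γ}: bandwidth cost 18 + fixed 11 = 29.
All other subsets cost ≥ 27. Minimum total cost: 24.

24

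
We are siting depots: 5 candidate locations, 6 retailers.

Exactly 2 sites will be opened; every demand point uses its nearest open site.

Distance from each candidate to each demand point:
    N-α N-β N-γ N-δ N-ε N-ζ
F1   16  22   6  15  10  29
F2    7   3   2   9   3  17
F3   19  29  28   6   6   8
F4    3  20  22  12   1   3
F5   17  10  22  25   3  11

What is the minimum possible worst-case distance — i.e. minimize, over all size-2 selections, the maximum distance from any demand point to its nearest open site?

8

Open {F2, F3}.
  Farthest demand point is N-ζ at distance 8 (to F3); all others are ≤ 8.
With {F2, F4} the worst case is 9.
With {F2, F5} the worst case is 11.
No size-2 selection achieves below 8.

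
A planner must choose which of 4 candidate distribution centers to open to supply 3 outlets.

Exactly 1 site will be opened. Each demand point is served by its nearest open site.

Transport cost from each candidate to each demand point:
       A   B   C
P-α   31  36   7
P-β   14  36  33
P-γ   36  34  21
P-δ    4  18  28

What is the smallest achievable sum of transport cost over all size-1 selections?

Open {P-δ}.
  A→P-δ 4, B→P-δ 18, C→P-δ 28  ⇒ total 50.
Compare {P-α}: total 74.
Compare {P-β}: total 83.
No size-1 selection does better; minimum is 50.

50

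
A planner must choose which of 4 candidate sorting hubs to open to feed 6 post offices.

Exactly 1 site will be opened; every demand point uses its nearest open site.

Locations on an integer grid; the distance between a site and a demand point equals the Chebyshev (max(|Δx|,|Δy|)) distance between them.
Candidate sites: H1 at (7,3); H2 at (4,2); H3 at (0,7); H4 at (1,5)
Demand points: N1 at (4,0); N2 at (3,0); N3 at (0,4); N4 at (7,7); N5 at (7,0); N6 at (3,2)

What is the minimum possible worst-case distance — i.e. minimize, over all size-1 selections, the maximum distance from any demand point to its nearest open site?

Open {H2}.
  Farthest demand point is N4 at distance 5 (to H2); all others are ≤ 5.
With {H4} the worst case is 6.
With {H1} the worst case is 7.
No size-1 selection achieves below 5.

5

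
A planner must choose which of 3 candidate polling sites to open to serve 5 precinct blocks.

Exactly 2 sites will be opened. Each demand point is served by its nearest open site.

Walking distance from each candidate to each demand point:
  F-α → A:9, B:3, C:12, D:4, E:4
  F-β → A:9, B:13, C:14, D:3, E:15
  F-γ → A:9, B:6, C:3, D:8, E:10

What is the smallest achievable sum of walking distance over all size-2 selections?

23

Open {F-α, F-γ}.
  A→F-α 9, B→F-α 3, C→F-γ 3, D→F-α 4, E→F-α 4  ⇒ total 23.
Compare {F-α, F-β}: total 31.
Compare {F-β, F-γ}: total 31.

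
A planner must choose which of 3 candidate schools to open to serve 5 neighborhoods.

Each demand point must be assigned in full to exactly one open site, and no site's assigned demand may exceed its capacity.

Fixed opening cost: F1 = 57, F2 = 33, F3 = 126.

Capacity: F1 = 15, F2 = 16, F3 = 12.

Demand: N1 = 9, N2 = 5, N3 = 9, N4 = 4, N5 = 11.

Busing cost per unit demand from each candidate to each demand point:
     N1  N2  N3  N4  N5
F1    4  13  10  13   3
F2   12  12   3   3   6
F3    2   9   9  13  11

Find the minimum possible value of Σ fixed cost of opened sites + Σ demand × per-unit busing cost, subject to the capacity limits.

Open {F1, F2, F3}; cheapest assignment that respects the capacities:
  F1 (cap 15, load 15): N4, N5 — cost 4×13 + 11×3 = 85
  F2 (cap 16, load 14): N2, N3 — cost 5×12 + 9×3 = 87
  F3 (cap 12, load 9): N1 — cost 9×2 = 18
  Shipping 190, fixed 216 → total 406.
  Any other capacity-feasible assignment to {F1, F2, F3} ships for at least 190.
Total demand is 38 and no other set of sites has combined capacity ≥ 38, so {F1, F2, F3} is the only feasible choice of open sites. Minimum: 406.

406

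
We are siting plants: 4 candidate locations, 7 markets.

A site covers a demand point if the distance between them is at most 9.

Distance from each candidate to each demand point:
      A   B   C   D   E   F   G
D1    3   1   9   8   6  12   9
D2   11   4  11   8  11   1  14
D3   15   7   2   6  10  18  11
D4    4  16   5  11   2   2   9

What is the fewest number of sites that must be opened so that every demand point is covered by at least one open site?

2

Coverage sets (demand points within 9 of each site):
  D1: {A, B, C, D, E, G}
  D2: {B, D, F}
  D3: {B, C, D}
  D4: {A, C, E, F, G}
No single site covers all 7 demand points.
But {D1, D2} covers everything, so the minimum is 2.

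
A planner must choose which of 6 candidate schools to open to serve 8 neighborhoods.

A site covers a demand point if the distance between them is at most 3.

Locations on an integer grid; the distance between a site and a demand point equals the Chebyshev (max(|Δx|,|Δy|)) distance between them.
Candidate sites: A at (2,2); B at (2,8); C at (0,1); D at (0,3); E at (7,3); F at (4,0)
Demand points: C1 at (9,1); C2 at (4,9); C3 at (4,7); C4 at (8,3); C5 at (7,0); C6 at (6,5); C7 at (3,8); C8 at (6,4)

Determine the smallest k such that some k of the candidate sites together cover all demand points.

Coverage sets (demand points within 3 of each site):
  A: {}
  B: {C2, C3, C7}
  C: {}
  D: {}
  E: {C1, C4, C5, C6, C8}
  F: {C5}
No single site covers all 8 demand points.
But {B, E} covers everything, so the minimum is 2.

2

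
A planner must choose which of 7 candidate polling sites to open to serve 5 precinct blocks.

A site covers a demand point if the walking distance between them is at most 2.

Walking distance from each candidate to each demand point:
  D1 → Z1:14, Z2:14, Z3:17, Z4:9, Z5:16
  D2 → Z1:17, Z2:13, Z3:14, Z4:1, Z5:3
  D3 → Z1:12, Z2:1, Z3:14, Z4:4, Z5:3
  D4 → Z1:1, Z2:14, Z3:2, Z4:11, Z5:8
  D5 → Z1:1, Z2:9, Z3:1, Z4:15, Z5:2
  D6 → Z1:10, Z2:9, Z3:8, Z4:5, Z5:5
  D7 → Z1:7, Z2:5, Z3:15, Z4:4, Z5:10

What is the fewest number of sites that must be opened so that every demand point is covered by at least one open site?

3

Coverage sets (demand points within 2 of each site):
  D1: {}
  D2: {Z4}
  D3: {Z2}
  D4: {Z1, Z3}
  D5: {Z1, Z3, Z5}
  D6: {}
  D7: {}
No 2 sites suffice: every size-2 union leaves at least one demand point uncovered.
But {D2, D3, D5} covers everything, so the minimum is 3.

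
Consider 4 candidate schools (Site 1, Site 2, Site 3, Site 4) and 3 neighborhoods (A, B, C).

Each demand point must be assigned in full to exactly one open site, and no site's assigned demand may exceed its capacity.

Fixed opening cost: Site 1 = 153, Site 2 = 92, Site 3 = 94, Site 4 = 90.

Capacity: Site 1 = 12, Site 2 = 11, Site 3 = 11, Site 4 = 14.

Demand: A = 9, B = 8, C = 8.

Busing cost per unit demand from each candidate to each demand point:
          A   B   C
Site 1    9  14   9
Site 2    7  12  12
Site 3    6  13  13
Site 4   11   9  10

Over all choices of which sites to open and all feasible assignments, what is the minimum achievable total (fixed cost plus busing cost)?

Open {Site 2, Site 3, Site 4}; cheapest assignment that respects the capacities:
  Site 2 (cap 11, load 8): C — cost 8×12 = 96
  Site 3 (cap 11, load 9): A — cost 9×6 = 54
  Site 4 (cap 14, load 8): B — cost 8×9 = 72
  Shipping 222, fixed 276 → total 498.
  Any other capacity-feasible assignment to {Site 2, Site 3, Site 4} ships for at least 222.
Compare {Site 1, Site 3, Site 4}: its best feasible assignment gives total 535.
Compare {Site 1, Site 2, Site 4}: its best feasible assignment gives total 542.
Every other set of open sites that can feasibly serve all demand totals ≥ 535 even under its best assignment. Minimum: 498.

498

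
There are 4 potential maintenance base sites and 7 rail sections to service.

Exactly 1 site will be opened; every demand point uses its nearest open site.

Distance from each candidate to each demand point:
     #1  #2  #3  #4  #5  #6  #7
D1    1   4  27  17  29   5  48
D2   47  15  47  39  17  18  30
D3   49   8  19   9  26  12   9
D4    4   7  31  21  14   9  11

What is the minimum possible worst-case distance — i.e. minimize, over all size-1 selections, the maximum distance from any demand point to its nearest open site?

Open {D4}.
  Farthest demand point is #3 at distance 31 (to D4); all others are ≤ 31.
With {D2} the worst case is 47.
With {D1} the worst case is 48.
No size-1 selection achieves below 31.

31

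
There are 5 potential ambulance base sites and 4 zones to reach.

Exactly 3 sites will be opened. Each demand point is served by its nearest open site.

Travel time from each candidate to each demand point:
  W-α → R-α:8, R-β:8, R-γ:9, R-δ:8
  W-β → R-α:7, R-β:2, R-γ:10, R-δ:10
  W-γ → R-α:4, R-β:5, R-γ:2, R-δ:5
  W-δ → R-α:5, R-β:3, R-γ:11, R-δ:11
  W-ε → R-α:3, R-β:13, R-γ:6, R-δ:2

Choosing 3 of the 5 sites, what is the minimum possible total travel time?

Open {W-β, W-γ, W-ε}.
  R-α→W-ε 3, R-β→W-β 2, R-γ→W-γ 2, R-δ→W-ε 2  ⇒ total 9.
Compare {W-γ, W-δ, W-ε}: total 10.
Compare {W-α, W-γ, W-ε}: total 12.
No size-3 selection does better; minimum is 9.

9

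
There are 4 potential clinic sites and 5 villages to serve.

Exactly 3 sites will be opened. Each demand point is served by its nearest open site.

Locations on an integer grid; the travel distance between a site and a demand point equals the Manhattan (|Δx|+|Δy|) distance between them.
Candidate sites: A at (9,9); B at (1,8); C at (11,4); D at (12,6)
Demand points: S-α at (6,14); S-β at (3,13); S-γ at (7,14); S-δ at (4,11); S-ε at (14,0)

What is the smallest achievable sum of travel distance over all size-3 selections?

Open {A, B, C}.
  S-α→A 8, S-β→B 7, S-γ→A 7, S-δ→B 6, S-ε→C 7  ⇒ total 35.
Compare {A, B, D}: total 36.
Compare {A, C, D}: total 39.
No size-3 selection does better; minimum is 35.

35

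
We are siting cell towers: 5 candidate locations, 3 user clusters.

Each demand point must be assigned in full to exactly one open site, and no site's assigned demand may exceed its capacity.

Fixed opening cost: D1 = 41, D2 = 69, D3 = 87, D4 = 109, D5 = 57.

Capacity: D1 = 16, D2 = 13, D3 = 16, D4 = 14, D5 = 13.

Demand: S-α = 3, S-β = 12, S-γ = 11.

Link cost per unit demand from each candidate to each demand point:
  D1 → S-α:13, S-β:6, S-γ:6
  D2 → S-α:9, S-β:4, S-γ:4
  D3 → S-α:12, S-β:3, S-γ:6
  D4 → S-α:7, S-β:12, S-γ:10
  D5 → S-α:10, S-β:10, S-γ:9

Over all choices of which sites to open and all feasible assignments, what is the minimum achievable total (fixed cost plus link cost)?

Open {D1, D2}; cheapest assignment that respects the capacities:
  D1 (cap 16, load 14): S-α, S-γ — cost 3×13 + 11×6 = 105
  D2 (cap 13, load 12): S-β — cost 12×4 = 48
  Shipping 153, fixed 110 → total 263.
  Any other capacity-feasible assignment to {D1, D2} ships for at least 153.
Compare {D1, D3}: its best feasible assignment gives total 266.
Compare {D2, D3}: its best feasible assignment gives total 272.
Every other set of open sites that can feasibly serve all demand totals ≥ 266 even under its best assignment. Minimum: 263.

263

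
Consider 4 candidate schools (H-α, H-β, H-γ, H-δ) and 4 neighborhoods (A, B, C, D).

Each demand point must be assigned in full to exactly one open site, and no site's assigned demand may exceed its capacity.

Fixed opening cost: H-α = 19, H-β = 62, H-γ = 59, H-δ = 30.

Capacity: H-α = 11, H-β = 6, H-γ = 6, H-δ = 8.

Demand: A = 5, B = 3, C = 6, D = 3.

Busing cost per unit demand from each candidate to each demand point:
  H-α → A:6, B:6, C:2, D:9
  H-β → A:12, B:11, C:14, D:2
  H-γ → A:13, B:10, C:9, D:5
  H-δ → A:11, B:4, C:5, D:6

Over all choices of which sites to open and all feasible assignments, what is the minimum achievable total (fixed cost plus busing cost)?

Open {H-α, H-δ}; cheapest assignment that respects the capacities:
  H-α (cap 11, load 11): A, C — cost 5×6 + 6×2 = 42
  H-δ (cap 8, load 6): B, D — cost 3×4 + 3×6 = 30
  Shipping 72, fixed 49 → total 121.
  Any other capacity-feasible assignment to {H-α, H-δ} ships for at least 72.
Compare {H-α, H-β}: its best feasible assignment gives total 162.
Compare {H-α, H-γ}: its best feasible assignment gives total 165.
Every other set of open sites that can feasibly serve all demand totals ≥ 162 even under its best assignment. Minimum: 121.

121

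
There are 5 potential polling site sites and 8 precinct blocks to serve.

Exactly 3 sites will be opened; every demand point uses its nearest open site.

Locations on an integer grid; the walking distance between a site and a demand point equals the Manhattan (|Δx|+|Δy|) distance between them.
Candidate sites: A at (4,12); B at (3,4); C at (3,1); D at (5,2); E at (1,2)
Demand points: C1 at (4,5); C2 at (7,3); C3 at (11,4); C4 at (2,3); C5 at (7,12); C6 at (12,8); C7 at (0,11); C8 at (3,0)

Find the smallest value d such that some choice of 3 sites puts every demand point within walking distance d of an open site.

12

Open {A, B, C}.
  Farthest demand point is C6 at walking distance 12 (to A); all others are ≤ 12.
With {A, B, D} the worst case is 12.
With {A, B, E} the worst case is 12.
No size-3 selection achieves below 12.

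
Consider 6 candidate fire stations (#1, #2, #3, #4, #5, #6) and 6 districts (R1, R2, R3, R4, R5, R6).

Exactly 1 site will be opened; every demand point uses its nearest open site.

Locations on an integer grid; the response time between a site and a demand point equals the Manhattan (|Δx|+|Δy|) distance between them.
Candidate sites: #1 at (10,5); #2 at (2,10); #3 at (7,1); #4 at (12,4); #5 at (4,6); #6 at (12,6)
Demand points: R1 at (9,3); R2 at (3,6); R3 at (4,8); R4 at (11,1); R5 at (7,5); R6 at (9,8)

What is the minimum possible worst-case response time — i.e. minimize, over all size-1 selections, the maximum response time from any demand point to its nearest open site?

Open {#1}.
  Farthest demand point is R3 at response time 9 (to #1); all others are ≤ 9.
With {#3} the worst case is 10.
With {#6} the worst case is 10.
No size-1 selection achieves below 9.

9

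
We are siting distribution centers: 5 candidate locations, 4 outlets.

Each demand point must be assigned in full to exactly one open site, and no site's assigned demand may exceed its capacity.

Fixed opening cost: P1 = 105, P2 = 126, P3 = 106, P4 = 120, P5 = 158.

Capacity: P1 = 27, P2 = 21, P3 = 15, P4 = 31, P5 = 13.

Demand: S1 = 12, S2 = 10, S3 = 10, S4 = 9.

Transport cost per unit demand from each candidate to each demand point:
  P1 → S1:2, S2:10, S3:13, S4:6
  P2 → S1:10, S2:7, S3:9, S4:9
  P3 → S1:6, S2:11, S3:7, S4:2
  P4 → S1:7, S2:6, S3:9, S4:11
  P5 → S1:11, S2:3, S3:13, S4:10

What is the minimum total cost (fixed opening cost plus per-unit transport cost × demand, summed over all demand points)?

Open {P1, P4}; cheapest assignment that respects the capacities:
  P1 (cap 27, load 21): S1, S4 — cost 12×2 + 9×6 = 78
  P4 (cap 31, load 20): S2, S3 — cost 10×6 + 10×9 = 150
  Shipping 228, fixed 225 → total 453.
  Any other capacity-feasible assignment to {P1, P4} ships for at least 228.
Compare {P1, P2}: its best feasible assignment gives total 469.
Compare {P1, P3, P4}: its best feasible assignment gives total 523.
Every other set of open sites that can feasibly serve all demand totals ≥ 469 even under its best assignment. Minimum: 453.

453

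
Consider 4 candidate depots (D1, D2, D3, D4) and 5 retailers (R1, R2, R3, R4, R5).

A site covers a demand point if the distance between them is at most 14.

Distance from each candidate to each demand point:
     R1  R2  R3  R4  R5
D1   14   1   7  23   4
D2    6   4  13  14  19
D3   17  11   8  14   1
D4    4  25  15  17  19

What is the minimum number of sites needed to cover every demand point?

2

Coverage sets (demand points within 14 of each site):
  D1: {R1, R2, R3, R5}
  D2: {R1, R2, R3, R4}
  D3: {R2, R3, R4, R5}
  D4: {R1}
No single site covers all 5 demand points.
But {D1, D2} covers everything, so the minimum is 2.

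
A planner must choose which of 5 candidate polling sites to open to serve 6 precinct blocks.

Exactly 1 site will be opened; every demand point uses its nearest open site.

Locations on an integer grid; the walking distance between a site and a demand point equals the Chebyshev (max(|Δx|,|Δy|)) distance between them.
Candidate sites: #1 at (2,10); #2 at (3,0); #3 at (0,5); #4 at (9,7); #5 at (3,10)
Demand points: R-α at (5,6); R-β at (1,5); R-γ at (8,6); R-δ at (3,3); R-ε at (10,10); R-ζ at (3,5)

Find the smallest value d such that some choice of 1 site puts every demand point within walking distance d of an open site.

7

Open {#5}.
  Farthest demand point is R-δ at walking distance 7 (to #5); all others are ≤ 7.
With {#1} the worst case is 8.
With {#4} the worst case is 8.
No size-1 selection achieves below 7.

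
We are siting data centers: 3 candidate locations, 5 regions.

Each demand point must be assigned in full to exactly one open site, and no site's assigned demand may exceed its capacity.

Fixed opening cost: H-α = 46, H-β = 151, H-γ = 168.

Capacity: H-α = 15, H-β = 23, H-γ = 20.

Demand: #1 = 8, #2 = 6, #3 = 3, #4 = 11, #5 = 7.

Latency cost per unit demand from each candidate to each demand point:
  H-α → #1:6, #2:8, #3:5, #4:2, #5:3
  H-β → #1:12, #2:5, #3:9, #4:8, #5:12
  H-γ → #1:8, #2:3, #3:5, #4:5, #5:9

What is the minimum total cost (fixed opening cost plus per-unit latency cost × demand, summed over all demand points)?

371

Open {H-α, H-γ}; cheapest assignment that respects the capacities:
  H-α (cap 15, load 15): #1, #5 — cost 8×6 + 7×3 = 69
  H-γ (cap 20, load 20): #2, #3, #4 — cost 6×3 + 3×5 + 11×5 = 88
  Shipping 157, fixed 214 → total 371.
  Any other capacity-feasible assignment to {H-α, H-γ} ships for at least 157.
Compare {H-α, H-β}: its best feasible assignment gives total 411.
Compare {H-α, H-β, H-γ}: its best feasible assignment gives total 522.
Every other set of open sites that can feasibly serve all demand totals ≥ 411 even under its best assignment. Minimum: 371.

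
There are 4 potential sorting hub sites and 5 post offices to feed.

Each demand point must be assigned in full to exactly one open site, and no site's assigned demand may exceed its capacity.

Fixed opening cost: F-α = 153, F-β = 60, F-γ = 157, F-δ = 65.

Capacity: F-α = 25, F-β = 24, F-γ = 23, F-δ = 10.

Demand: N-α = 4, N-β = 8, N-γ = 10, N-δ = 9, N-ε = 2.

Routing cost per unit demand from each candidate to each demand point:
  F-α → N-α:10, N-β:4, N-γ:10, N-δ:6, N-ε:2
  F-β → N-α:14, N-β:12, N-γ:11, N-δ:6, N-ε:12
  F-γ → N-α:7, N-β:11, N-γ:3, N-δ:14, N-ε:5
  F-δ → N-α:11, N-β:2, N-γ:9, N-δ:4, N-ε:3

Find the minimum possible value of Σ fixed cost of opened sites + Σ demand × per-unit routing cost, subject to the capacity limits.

367

Open {F-β, F-δ}; cheapest assignment that respects the capacities:
  F-β (cap 24, load 23): N-α, N-γ, N-δ — cost 4×14 + 10×11 + 9×6 = 220
  F-δ (cap 10, load 10): N-β, N-ε — cost 8×2 + 2×3 = 22
  Shipping 242, fixed 125 → total 367.
  Any other capacity-feasible assignment to {F-β, F-δ} ships for at least 242.
Compare {F-β, F-γ, F-δ}: its best feasible assignment gives total 416.
Compare {F-γ, F-δ}: its best feasible assignment gives total 428.
Every other set of open sites that can feasibly serve all demand totals ≥ 416 even under its best assignment. Minimum: 367.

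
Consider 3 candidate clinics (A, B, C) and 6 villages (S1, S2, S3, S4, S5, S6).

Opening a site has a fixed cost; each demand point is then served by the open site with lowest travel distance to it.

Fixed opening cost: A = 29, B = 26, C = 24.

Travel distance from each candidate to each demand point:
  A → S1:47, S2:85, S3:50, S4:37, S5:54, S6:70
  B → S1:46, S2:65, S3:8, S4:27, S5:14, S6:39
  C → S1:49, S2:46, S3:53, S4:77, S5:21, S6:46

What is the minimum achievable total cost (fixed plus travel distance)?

Open {B}: assign each demand point to its cheapest open site.
  S1→B 46, S2→B 65, S3→B 8, S4→B 27, S5→B 14, S6→B 39
  travel distance 199, fixed 26 → total 225.
Compare {B, C}: travel distance 180 + fixed 50 = 230.
Compare {A, B}: travel distance 199 + fixed 55 = 254.
Compare {A, B, C}: travel distance 180 + fixed 79 = 259.
All other subsets cost ≥ 230. Minimum total cost: 225.

225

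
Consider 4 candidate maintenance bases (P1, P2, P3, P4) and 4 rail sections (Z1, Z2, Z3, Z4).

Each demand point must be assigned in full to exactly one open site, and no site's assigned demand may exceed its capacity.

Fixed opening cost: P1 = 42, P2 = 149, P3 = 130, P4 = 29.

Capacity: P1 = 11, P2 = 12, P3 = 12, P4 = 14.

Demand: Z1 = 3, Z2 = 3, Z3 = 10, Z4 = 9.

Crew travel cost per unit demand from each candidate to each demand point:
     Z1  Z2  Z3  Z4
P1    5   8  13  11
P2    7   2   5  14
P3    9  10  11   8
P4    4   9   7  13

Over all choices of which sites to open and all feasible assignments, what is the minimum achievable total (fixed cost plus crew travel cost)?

343

Open {P3, P4}; cheapest assignment that respects the capacities:
  P3 (cap 12, load 12): Z2, Z4 — cost 3×10 + 9×8 = 102
  P4 (cap 14, load 13): Z1, Z3 — cost 3×4 + 10×7 = 82
  Shipping 184, fixed 159 → total 343.
  Any other capacity-feasible assignment to {P3, P4} ships for at least 184.
Compare {P1, P3, P4}: its best feasible assignment gives total 379.
Compare {P2, P4}: its best feasible assignment gives total 392.
Every other set of open sites that can feasibly serve all demand totals ≥ 379 even under its best assignment. Minimum: 343.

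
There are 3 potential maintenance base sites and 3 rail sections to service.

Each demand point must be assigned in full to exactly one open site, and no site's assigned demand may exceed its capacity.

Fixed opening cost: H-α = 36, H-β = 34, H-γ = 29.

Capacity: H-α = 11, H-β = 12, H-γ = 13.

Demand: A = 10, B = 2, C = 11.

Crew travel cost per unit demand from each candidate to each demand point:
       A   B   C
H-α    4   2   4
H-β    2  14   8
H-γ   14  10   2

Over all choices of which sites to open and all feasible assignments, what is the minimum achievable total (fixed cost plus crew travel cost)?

Open {H-β, H-γ}; cheapest assignment that respects the capacities:
  H-β (cap 12, load 10): A — cost 10×2 = 20
  H-γ (cap 13, load 13): B, C — cost 2×10 + 11×2 = 42
  Shipping 62, fixed 63 → total 125.
  Any other capacity-feasible assignment to {H-β, H-γ} ships for at least 62.
Compare {H-α, H-β, H-γ}: its best feasible assignment gives total 145.
Compare {H-α, H-γ}: its best feasible assignment gives total 147.
Every other set of open sites that can feasibly serve all demand totals ≥ 145 even under its best assignment. Minimum: 125.

125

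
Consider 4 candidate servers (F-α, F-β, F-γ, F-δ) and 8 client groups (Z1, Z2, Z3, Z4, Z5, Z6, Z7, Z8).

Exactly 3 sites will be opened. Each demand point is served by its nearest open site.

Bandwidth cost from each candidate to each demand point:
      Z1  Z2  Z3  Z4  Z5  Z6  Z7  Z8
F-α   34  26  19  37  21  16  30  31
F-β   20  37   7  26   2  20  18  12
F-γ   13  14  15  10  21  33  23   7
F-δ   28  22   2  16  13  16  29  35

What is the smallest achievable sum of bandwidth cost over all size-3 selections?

Open {F-β, F-γ, F-δ}.
  Z1→F-γ 13, Z2→F-γ 14, Z3→F-δ 2, Z4→F-γ 10, Z5→F-β 2, Z6→F-δ 16, Z7→F-β 18, Z8→F-γ 7  ⇒ total 82.
Compare {F-α, F-β, F-γ}: total 87.
Compare {F-α, F-γ, F-δ}: total 98.
No size-3 selection does better; minimum is 82.

82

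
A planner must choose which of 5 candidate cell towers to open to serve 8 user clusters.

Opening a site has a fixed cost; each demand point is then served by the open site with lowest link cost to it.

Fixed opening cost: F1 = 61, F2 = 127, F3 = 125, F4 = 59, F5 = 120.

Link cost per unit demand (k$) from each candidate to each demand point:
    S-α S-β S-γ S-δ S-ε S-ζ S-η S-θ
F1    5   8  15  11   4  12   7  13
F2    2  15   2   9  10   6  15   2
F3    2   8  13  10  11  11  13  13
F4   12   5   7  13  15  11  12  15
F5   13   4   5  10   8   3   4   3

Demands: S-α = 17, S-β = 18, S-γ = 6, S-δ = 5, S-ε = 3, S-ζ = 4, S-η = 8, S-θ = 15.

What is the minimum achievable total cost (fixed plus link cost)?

508

Open {F2, F5}: assign each demand point to its cheapest open site.
  S-α→F2 17×2=34, S-β→F5 18×4=72, S-γ→F2 6×2=12, S-δ→F2 5×9=45, S-ε→F5 3×8=24, S-ζ→F5 4×3=12, S-η→F5 8×4=32, S-θ→F2 15×2=30
  link cost 261, fixed 247 → total 508.
Compare {F1, F5}: link cost 338 + fixed 181 = 519.
Compare {F3, F5}: link cost 299 + fixed 245 = 544.
Compare {F1, F2}: link cost 357 + fixed 188 = 545.
All other subsets cost ≥ 519. Minimum total cost: 508.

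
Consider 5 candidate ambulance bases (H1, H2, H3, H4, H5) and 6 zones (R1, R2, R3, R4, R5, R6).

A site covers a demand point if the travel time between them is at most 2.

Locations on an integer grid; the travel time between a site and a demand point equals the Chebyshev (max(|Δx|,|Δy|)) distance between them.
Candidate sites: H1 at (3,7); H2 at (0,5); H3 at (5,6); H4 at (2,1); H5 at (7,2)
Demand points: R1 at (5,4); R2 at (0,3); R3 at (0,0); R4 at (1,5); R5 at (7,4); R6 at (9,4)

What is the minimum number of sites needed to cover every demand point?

3

Coverage sets (demand points within 2 of each site):
  H1: {R4}
  H2: {R2, R4}
  H3: {R1, R5}
  H4: {R2, R3}
  H5: {R1, R5, R6}
No 2 sites suffice: every size-2 union leaves at least one demand point uncovered.
But {H1, H4, H5} covers everything, so the minimum is 3.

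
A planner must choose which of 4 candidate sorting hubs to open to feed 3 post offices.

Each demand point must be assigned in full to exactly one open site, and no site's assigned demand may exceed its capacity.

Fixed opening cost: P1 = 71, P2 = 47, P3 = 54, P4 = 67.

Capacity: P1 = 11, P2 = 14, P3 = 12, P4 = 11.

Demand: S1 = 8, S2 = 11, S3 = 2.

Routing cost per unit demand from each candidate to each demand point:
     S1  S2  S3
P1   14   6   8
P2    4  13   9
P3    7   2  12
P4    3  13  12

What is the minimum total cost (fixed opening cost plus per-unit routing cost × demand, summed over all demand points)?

173

Open {P2, P3}; cheapest assignment that respects the capacities:
  P2 (cap 14, load 10): S1, S3 — cost 8×4 + 2×9 = 50
  P3 (cap 12, load 11): S2 — cost 11×2 = 22
  Shipping 72, fixed 101 → total 173.
  Any other capacity-feasible assignment to {P2, P3} ships for at least 72.
Compare {P3, P4}: its best feasible assignment gives total 191.
Compare {P2, P3, P4}: its best feasible assignment gives total 232.
Every other set of open sites that can feasibly serve all demand totals ≥ 191 even under its best assignment. Minimum: 173.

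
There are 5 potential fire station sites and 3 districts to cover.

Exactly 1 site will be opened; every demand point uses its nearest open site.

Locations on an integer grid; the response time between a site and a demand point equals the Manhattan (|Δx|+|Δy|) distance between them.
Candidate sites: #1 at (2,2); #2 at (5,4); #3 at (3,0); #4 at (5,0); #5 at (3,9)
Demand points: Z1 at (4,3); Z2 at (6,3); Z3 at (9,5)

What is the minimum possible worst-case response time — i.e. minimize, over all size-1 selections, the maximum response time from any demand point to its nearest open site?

5

Open {#2}.
  Farthest demand point is Z3 at response time 5 (to #2); all others are ≤ 5.
With {#4} the worst case is 9.
With {#1} the worst case is 10.
No size-1 selection achieves below 5.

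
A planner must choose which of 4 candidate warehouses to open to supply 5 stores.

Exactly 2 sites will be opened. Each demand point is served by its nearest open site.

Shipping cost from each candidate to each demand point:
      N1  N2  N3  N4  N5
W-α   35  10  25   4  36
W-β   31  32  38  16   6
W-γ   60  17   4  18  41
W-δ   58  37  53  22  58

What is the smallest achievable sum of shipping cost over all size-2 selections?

Open {W-β, W-γ}.
  N1→W-β 31, N2→W-γ 17, N3→W-γ 4, N4→W-β 16, N5→W-β 6  ⇒ total 74.
Compare {W-α, W-β}: total 76.
Compare {W-α, W-γ}: total 89.
No size-2 selection does better; minimum is 74.

74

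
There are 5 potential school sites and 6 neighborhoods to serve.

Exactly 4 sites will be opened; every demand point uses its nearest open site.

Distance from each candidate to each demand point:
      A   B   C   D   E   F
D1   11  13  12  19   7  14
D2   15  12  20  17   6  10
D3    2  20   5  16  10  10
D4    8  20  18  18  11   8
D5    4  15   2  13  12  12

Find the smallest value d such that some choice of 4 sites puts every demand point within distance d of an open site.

Open {D1, D2, D3, D5}.
  Farthest demand point is D at distance 13 (to D5); all others are ≤ 13.
With {D1, D2, D4, D5} the worst case is 13.
With {D1, D3, D4, D5} the worst case is 13.
No size-4 selection achieves below 13.

13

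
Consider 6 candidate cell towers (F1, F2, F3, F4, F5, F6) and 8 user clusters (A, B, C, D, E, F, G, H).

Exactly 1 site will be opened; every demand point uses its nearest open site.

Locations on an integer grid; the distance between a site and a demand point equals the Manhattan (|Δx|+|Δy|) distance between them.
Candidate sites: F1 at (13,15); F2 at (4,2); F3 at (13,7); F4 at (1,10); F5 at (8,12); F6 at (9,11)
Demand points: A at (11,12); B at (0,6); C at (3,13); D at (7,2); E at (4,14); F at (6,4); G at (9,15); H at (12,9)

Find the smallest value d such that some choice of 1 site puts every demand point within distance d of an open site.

Open {F4}.
  Farthest demand point is D at distance 14 (to F4); all others are ≤ 14.
With {F5} the worst case is 14.
With {F6} the worst case is 14.
No size-1 selection achieves below 14.

14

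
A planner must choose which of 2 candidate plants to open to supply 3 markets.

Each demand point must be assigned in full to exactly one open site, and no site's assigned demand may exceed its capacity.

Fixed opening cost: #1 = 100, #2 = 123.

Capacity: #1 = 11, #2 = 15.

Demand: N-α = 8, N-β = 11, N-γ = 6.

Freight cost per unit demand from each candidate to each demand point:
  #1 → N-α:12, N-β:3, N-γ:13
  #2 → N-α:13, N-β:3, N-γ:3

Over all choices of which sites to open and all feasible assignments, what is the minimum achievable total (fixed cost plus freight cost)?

Open {#1, #2}; cheapest assignment that respects the capacities:
  #1 (cap 11, load 11): N-β — cost 11×3 = 33
  #2 (cap 15, load 14): N-α, N-γ — cost 8×13 + 6×3 = 122
  Shipping 155, fixed 223 → total 378.
  Any other capacity-feasible assignment to {#1, #2} ships for at least 155.
Total demand is 25 and no other set of sites has combined capacity ≥ 25, so {#1, #2} is the only feasible choice of open sites. Minimum: 378.

378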